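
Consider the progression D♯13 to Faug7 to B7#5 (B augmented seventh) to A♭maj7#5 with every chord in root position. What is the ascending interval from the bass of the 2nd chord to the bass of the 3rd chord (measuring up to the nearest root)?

The roots are F and B.
4 letter names make it a fourth; at 6 semitones (a half step wider than perfect) the quality is augmented.

augmented fourth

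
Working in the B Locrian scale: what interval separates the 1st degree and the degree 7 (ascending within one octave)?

minor seventh

B locrian: B C D E F G A.
The 1st degree is B and the 7th scale degree is A.
From B to A: 10 semitones over a seventh = minor.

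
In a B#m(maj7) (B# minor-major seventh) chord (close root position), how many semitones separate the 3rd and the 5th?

4

B#mM7 is spelled B# D# F## A##.
D# to F## is a major third: 4 semitones.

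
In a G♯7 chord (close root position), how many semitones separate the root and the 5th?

G♯7 is spelled G♯, B♯, D♯, F♯.
G♯ to D♯ is a perfect fifth: 7 semitones.

7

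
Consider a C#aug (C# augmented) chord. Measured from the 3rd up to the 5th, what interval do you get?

major third

Spelling the chord: C#-E#-G##.
3rd = E#; 5th = G##.
E# up to G## spans 3 letter names and 4 semitones — a major third.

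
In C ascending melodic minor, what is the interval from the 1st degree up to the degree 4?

perfect 4th

C melodic minor: C D E♭ F G A B.
1st degree = C; 4th scale degree = F.
From C to F is 5 semitones, exactly the perfect fourth.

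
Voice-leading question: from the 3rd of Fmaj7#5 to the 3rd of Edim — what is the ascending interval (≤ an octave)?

minor seventh

The 3rd of Fmaj7#5 is A; the 3rd of Edim is G.
7 letter names make it a seventh; at 10 semitones (a half step narrower than major) the quality is minor.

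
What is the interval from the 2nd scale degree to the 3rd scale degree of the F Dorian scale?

m2

The scale runs F G Ab Bb C D Eb.
That puts G below Ab.
G up to Ab is 1 semitone, a half step narrower than a major second, so the interval is minor.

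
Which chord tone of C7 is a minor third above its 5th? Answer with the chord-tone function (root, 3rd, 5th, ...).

C7 is spelled C-E-G-Bb.
The 5th is G. A minor third above G is Bb.
Bb is the chord's 7th.

7th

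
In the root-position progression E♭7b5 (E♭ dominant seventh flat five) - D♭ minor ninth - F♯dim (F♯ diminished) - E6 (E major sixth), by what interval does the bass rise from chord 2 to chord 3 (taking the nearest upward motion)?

A3

The roots are D♭ and F♯.
From D♭ to F♯: 5 semitones over a third = augmented.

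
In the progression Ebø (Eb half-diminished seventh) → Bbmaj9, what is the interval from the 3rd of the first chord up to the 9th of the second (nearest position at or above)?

augmented fourth

Ebø (Eb half-diminished seventh) has Gb as its 3rd, and Bbmaj9 has C as its 9th.
From Gb to C: 6 semitones over a fourth = augmented.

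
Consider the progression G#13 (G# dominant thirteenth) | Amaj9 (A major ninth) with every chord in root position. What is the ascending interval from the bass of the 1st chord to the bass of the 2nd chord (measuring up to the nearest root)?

The roots are G# and A.
2 letter names make it a second; at 1 semitone (a half step narrower than major) the quality is minor.

minor second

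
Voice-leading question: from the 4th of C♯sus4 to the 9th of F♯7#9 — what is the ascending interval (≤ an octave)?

C♯sus4 has F♯ as its 4th, and F♯7#9 has G𝄪 as its 9th.
From F♯ to G𝄪: 3 semitones over a second = augmented.

augmented second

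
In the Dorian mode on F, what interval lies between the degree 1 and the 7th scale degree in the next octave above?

Spelling the Dorian mode on F: F G Ab Bb C D Eb.
That puts F below Eb.
From F to Eb: 22 semitones over a fourteenth = minor.

minor fourteenth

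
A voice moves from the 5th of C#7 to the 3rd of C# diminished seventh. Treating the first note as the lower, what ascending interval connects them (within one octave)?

C#7 has G# as its 5th, and C# diminished seventh has E as its 3rd.
6 letter names make it a sixth; at 8 semitones (a half step narrower than major) the quality is minor.

minor sixth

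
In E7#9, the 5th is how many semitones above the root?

Spelling the chord: E, G#, B, D, F##.
E to B is a perfect fifth: 7 semitones.

7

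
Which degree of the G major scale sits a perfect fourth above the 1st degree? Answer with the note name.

The scale is G A B C D E F#.
The 1st degree is G; a perfect fourth above that is C — scale degree 4.

C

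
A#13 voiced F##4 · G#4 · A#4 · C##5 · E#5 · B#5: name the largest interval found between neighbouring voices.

P5

Adjacent intervals: F##4→G#4 = minor second; G#4→A#4 = major second; A#4→C##5 = major third; C##5→E#5 = minor third; E#5→B#5 = perfect fifth.
The largest is E#5 to B#5, a perfect fifth (7 semitones).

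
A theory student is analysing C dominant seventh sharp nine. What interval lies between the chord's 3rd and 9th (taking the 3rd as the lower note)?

Spelling the chord: C E G Bb D#.
3rd = E; 9th = D#.
From E to D# is 11 semitones, exactly the major seventh.

M7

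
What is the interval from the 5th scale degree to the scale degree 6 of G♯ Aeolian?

The scale runs G♯ A♯ B C♯ D♯ E F♯.
So we need the interval from D♯ up to E.
2 letter names make it a second; at 1 semitone (a half step narrower than major) the quality is minor.

minor second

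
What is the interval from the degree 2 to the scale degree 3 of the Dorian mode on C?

C dorian: C D Eb F G A Bb.
So we need the interval from D up to Eb.
D up to Eb is 1 semitone, a half step narrower than a major second, so the interval is minor.

minor second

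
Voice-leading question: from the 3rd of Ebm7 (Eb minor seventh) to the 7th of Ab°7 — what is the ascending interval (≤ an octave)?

The 3rd of Ebm7 (Eb minor seventh) is Gb; the 7th of Ab°7 is Gbb.
From Gb to Gbb: 11 semitones over an octave = diminished.

diminished octave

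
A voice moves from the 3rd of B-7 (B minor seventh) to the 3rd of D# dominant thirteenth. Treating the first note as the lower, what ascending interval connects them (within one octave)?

The 3rd of B-7 (B minor seventh) is D; the 3rd of D# dominant thirteenth is F##.
3 letter names make it a third; at 5 semitones (a half step wider than major) the quality is augmented.

augmented third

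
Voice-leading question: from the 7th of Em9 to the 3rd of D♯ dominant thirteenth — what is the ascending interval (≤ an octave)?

A3

Em9 has D as its 7th, and D♯ dominant thirteenth has F𝄪 as its 3rd.
3 letter names make it a third; at 5 semitones (a half step wider than major) the quality is augmented.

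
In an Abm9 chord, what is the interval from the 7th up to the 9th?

Spelling the chord: Ab-Cb-Eb-Gb-Bb.
The 7th is Gb and the 9th is Bb.
From Gb to Bb is 4 semitones, exactly the major third.

major third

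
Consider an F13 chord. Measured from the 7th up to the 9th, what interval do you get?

F13: F, A, C, Eb, G, D.
7th = Eb; 9th = G.
Eb up to G spans 3 letter names and 4 semitones — a major third.

major third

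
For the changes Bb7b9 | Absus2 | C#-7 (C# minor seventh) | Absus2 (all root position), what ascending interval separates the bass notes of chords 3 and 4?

The roots are C# and Ab.
6 letter names make it a sixth; at 7 semitones (a whole step narrower than major) the quality is diminished.

diminished sixth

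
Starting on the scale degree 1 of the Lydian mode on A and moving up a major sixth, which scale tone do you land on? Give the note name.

F#

The scale is A B C# D# E F# G#.
The scale degree 1 is A; a major sixth above that is F# — scale degree 6.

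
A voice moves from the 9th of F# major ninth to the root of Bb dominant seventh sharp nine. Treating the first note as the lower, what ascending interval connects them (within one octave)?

diminished 3rd

F# major ninth has G# as its 9th, and Bb dominant seventh sharp nine has Bb as its root.
From G# to Bb: 2 semitones over a third = diminished.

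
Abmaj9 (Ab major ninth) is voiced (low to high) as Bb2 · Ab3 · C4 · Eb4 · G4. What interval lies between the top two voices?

Those voices are Eb4 and G4.
Eb up to G spans 3 letter names and 4 semitones — a major third.

major third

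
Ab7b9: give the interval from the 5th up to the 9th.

diminished fifth

Ab7b9 is spelled Ab–C–Eb–Gb–Bbb.
The 5th is Eb and the 9th is Bbb.
From Eb to Bbb: 6 semitones over a fifth = diminished.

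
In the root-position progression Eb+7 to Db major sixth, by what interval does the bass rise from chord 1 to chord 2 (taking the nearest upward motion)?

minor seventh

The roots are Eb and Db.
Eb up to Db is 10 semitones, a half step narrower than a major seventh, so the interval is minor.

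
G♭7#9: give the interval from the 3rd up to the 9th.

The chord tones of G♭7#9 are G♭ B♭ D♭ F♭ A.
That puts B♭ below A.
Counting 7 letters and 11 half steps from B♭ gives a major seventh.

major 7th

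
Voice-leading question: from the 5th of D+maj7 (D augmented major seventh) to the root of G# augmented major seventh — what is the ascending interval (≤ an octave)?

minor seventh

The 5th of D+maj7 (D augmented major seventh) is A#; the root of G# augmented major seventh is G#.
7 letter names make it a seventh; at 10 semitones (a half step narrower than major) the quality is minor.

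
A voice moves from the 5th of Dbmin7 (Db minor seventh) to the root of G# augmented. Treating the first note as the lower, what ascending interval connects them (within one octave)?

Dbmin7 (Db minor seventh) has Ab as its 5th, and G# augmented has G# as its root.
Ab up to G# is 12 semitones, a half step wider than a major seventh, so the interval is augmented.

augmented seventh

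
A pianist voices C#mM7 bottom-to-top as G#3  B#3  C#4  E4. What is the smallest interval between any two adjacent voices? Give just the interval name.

minor second

Adjacent intervals: G#3→B#3 = major third; B#3→C#4 = minor second; C#4→E4 = minor third.
The smallest is B#3 to C#4, a minor second (1 semitone).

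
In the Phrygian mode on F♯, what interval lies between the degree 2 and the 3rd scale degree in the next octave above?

M9

Spelling the Phrygian mode on F♯: F♯ G A B C♯ D E.
The degree 2 is G and the degree 3 (up an octave) is A.
G up to A spans 9 letter names and 14 semitones — a major ninth.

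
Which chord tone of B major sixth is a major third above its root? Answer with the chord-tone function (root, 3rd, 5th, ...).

3rd

Spelling the chord: B–D♯–F♯–G♯.
The root is B. A major third above B is D♯.
D♯ is the chord's 3rd.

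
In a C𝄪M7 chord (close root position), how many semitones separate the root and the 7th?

11

Spelling the chord: C𝄪–E𝄪–G𝄪–B𝄪.
C𝄪 to B𝄪 is a major seventh: 11 semitones.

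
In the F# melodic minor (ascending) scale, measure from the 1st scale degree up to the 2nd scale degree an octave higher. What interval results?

major ninth

The scale runs F# G# A B C# D# E#.
So we need the interval from F# up to G#.
Counting 9 letters and 14 half steps from F# gives a major ninth.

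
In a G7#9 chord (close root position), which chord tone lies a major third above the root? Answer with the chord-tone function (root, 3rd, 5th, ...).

G7#9 (G dominant seventh sharp nine): G–B–D–F–A#.
The root is G. A major third above G is B.
B is the chord's 3rd.

3rd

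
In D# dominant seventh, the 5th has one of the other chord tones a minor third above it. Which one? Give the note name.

C#

Spelling the chord: D#–F##–A#–C#.
The 5th is A#. A minor third above A# is C#.
C# is the chord's 7th.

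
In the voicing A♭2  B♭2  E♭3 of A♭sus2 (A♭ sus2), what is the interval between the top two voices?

Those voices are B♭2 and E♭3.
Counting 4 letters and 5 half steps from B♭ gives a perfect fourth.

P4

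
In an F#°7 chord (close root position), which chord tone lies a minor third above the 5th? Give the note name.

Eb

F#°7 (F# diminished seventh) is spelled F#–A–C–Eb.
The 5th is C. A minor third above C is Eb.
Eb is the chord's 7th.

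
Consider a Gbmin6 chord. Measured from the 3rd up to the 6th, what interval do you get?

The chord tones of Gbm6 are Gb-Bbb-Db-Eb.
3rd = Bbb; 6th = Eb.
Bbb up to Eb is 6 semitones, a half step wider than a perfect fourth, so the interval is augmented.

augmented fourth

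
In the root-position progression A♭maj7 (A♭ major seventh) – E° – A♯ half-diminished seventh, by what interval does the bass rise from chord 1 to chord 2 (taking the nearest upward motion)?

The roots are A♭ and E.
A♭ up to E is 8 semitones, a half step wider than a perfect fifth, so the interval is augmented.

augmented fifth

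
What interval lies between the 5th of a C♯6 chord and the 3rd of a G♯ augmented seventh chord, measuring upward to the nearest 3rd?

The 5th of C♯6 is G♯; the 3rd of G♯ augmented seventh is B♯.
G♯ up to B♯ spans 3 letter names and 4 semitones — a major third.

major third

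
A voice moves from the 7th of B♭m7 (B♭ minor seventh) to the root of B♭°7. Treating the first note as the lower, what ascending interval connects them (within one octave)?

major second

The 7th of B♭m7 (B♭ minor seventh) is A♭; the root of B♭°7 is B♭.
From A♭ to B♭ is 2 semitones, exactly the major second.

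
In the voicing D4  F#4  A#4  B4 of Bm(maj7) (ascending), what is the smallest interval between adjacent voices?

Adjacent intervals: D4→F#4 = major third; F#4→A#4 = major third; A#4→B4 = minor second.
The smallest is A#4 to B4, a minor second (1 semitone).

m2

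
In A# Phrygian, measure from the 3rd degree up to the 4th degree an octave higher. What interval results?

A# phrygian: A# B C# D# E# F# G#.
The 3rd degree is C# and the 4th scale degree (up an octave) is D#.
Counting 9 letters and 14 half steps from C# gives a major ninth.

major 9th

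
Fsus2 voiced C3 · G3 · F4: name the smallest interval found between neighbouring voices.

Adjacent intervals: C3→G3 = perfect fifth; G3→F4 = minor seventh.
The smallest is C3 to G3, a perfect fifth (7 semitones).

perfect fifth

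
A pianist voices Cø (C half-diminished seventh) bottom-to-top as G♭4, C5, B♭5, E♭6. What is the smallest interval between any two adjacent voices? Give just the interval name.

Adjacent intervals: G♭4→C5 = augmented fourth; C5→B♭5 = minor seventh; B♭5→E♭6 = perfect fourth.
The smallest is B♭5 to E♭6, a perfect fourth (5 semitones).

P4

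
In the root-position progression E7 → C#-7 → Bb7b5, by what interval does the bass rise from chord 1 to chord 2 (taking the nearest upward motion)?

The roots are E and C#.
From E to C# is 9 semitones, exactly the major sixth.

major sixth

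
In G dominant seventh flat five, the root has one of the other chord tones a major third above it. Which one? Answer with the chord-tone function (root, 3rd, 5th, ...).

Spelling the chord: G, B, Db, F.
The root is G. A major third above G is B.
B is the chord's 3rd.

3rd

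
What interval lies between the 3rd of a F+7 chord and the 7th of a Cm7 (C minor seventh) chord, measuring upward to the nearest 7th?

m2

The 3rd of F+7 is A; the 7th of Cm7 (C minor seventh) is Bb.
From A to Bb: 1 semitone over a second = minor.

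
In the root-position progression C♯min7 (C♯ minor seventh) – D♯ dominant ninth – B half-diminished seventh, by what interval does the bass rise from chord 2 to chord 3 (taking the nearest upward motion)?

The roots are D♯ and B.
From D♯ to B: 8 semitones over a sixth = minor.

minor sixth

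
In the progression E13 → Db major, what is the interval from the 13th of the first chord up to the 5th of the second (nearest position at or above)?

E13 has C# as its 13th, and Db major has Ab as its 5th.
6 letter names make it a sixth; at 7 semitones (a whole step narrower than major) the quality is diminished.

diminished sixth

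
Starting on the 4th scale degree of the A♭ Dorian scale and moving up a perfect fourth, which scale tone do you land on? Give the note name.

Gb

The scale is A♭ B♭ C♭ D♭ E♭ F G♭.
The 4th scale degree is D♭; a perfect fourth above that is G♭ — scale degree 7.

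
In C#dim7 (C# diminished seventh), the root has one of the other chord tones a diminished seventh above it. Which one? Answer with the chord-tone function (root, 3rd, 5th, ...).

7th

The chord tones of C#°7 are C#-E-G-Bb.
The root is C#. A diminished seventh above C# is Bb.
Bb is the chord's 7th.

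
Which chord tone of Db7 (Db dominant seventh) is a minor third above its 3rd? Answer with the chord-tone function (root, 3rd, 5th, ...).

Db7 is spelled Db, F, Ab, Cb.
The 3rd is F. A minor third above F is Ab.
Ab is the chord's 5th.

5th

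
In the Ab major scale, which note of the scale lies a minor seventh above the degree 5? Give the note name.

Db

The scale is Ab Bb C Db Eb F G.
The degree 5 is Eb; a minor seventh above that is Db — scale degree 4.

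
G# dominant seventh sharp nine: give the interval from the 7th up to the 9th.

augmented 3rd

G#7#9 (G# dominant seventh sharp nine) is spelled G#-B#-D#-F#-A##.
So we need the interval from F# up to A##.
F# up to A## is 5 semitones, a half step wider than a major third, so the interval is augmented.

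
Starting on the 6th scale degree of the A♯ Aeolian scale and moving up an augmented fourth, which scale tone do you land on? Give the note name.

B#

The scale is A♯ B♯ C♯ D♯ E♯ F♯ G♯.
The 6th scale degree is F♯; an augmented fourth above that is B♯ — scale degree 2.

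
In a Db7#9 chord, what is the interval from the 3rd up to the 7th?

diminished fifth

Spelling the chord: Db-F-Ab-Cb-E.
That puts F below Cb.
5 letter names make it a fifth; at 6 semitones (a half step narrower than perfect) the quality is diminished.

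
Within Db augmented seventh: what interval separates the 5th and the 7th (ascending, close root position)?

Db7#5: Db, F, A, Cb.
That puts A below Cb.
3 letter names make it a third; at 2 semitones (a whole step narrower than major) the quality is diminished.

diminished 3rd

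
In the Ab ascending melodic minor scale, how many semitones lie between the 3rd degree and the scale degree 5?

The scale is Ab Bb Cb Db Eb F G.
Cb up to Eb is a major third — 4 semitones.

4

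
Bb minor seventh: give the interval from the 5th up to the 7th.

minor third

Bb minor seventh: Bb Db F Ab.
5th = F; 7th = Ab.
From F to Ab: 3 semitones over a third = minor.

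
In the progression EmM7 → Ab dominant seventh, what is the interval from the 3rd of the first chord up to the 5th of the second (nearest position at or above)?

minor sixth

EmM7 has G as its 3rd, and Ab dominant seventh has Eb as its 5th.
6 letter names make it a sixth; at 8 semitones (a half step narrower than major) the quality is minor.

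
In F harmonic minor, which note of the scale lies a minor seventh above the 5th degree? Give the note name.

The scale is F G Ab Bb C Db E.
The 5th degree is C; a minor seventh above that is Bb — scale degree 4.

Bb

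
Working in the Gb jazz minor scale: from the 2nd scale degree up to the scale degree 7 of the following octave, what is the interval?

major 13th

The scale runs Gb Ab Bbb Cb Db Eb F.
The 2nd scale degree is Ab and the degree 7 (up an octave) is F.
From Ab to F is 21 semitones, exactly the major thirteenth.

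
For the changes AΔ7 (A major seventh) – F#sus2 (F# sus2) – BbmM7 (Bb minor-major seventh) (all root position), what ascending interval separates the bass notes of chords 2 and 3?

The roots are F# and Bb.
F# up to Bb is 4 semitones, a half step narrower than a perfect fourth, so the interval is diminished.

diminished fourth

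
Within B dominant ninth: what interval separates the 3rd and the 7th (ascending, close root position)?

diminished fifth

B dominant ninth: B, D#, F#, A, C#.
That puts D# below A.
5 letter names make it a fifth; at 6 semitones (a half step narrower than perfect) the quality is diminished.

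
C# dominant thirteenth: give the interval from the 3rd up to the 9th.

minor 7th

The chord tones of C#13 (C# dominant thirteenth) are C#-E#-G#-B-D#-A#.
The 3rd is E# and the 9th is D#.
E# up to D# is 10 semitones, a half step narrower than a major seventh, so the interval is minor.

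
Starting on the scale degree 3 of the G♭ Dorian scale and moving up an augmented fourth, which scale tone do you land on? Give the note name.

The scale is G♭ A♭ B𝄫 C♭ D♭ E♭ F♭.
The scale degree 3 is B𝄫; an augmented fourth above that is E♭ — scale degree 6.

Eb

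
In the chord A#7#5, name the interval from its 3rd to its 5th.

A#+7 (A# augmented seventh) is spelled A#–C##–E##–G#.
So we need the interval from C## up to E##.
C## up to E## spans 3 letter names and 4 semitones — a major third.

major 3rd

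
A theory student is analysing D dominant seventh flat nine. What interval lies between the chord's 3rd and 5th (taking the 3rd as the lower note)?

Spelling the chord: D, F#, A, C, Eb.
3rd = F#; 5th = A.
3 letter names make it a third; at 3 semitones (a half step narrower than major) the quality is minor.

minor 3rd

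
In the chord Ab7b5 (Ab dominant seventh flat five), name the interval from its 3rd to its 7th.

Ab7b5 (Ab dominant seventh flat five) is spelled Ab–C–Ebb–Gb.
So we need the interval from C up to Gb.
5 letter names make it a fifth; at 6 semitones (a half step narrower than perfect) the quality is diminished.

diminished fifth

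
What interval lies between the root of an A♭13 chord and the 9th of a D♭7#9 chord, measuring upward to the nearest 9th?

The root of A♭13 is A♭; the 9th of D♭7#9 is E.
A♭ up to E is 8 semitones, a half step wider than a perfect fifth, so the interval is augmented.

augmented fifth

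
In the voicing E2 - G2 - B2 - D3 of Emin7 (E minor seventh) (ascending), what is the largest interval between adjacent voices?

Adjacent intervals: E2→G2 = minor third; G2→B2 = major third; B2→D3 = minor third.
The largest is G2 to B2, a major third (4 semitones).

major third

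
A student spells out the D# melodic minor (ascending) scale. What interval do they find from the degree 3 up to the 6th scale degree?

augmented fourth

Spelling the D# melodic minor (ascending) scale: D# E# F# G# A# B# C##.
Degree 3 = F#; 6th degree = B#.
F# up to B# is 6 semitones, a half step wider than a perfect fourth, so the interval is augmented.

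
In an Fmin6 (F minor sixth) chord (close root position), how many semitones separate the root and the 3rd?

3

Fm6 (F minor sixth) is spelled F–Ab–C–D.
F to Ab is a minor third: 3 semitones.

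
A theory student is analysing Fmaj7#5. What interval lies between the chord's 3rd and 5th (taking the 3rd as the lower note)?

major third

Fmaj7#5: F A C♯ E.
So we need the interval from A up to C♯.
A up to C♯ spans 3 letter names and 4 semitones — a major third.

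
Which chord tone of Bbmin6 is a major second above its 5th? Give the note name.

The chord tones of Bbmin6 (Bb minor sixth) are Bb–Db–F–G.
The 5th is F. A major second above F is G.
G is the chord's 6th.

G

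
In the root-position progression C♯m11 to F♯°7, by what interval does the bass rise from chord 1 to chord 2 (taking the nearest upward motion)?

The roots are C♯ and F♯.
From C♯ to F♯ is 5 semitones, exactly the perfect fourth.

perfect fourth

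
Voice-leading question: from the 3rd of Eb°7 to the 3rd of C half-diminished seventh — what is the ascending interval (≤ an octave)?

The 3rd of Eb°7 is Gb; the 3rd of C half-diminished seventh is Eb.
Gb up to Eb spans 6 letter names and 9 semitones — a major sixth.

major 6th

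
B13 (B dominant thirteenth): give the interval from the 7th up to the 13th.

The chord tones of B13 are B, D#, F#, A, C#, G#.
That puts A below G#.
From A to G# is 11 semitones, exactly the major seventh.

M7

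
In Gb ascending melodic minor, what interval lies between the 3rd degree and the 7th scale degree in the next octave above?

The scale runs Gb Ab Bbb Cb Db Eb F.
That puts Bbb below F.
12 letter names make it a twelfth; at 20 semitones (a half step wider than perfect) the quality is augmented.

augmented twelfth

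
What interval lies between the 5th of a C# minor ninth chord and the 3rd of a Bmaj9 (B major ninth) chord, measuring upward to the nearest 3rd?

perfect 5th

C# minor ninth has G# as its 5th, and Bmaj9 (B major ninth) has D# as its 3rd.
Counting 5 letters and 7 half steps from G# gives a perfect fifth.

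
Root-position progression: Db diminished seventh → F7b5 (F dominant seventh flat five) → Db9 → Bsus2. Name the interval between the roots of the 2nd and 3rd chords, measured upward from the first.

The roots are F and Db.
From F to Db: 8 semitones over a sixth = minor.

minor sixth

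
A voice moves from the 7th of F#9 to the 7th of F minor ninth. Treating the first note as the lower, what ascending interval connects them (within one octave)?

F#9 has E as its 7th, and F minor ninth has Eb as its 7th.
8 letter names make it an octave; at 11 semitones (a half step narrower than perfect) the quality is diminished.

diminished octave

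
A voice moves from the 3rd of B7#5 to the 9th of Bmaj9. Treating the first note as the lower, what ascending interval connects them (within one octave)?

B7#5 has D# as its 3rd, and Bmaj9 has C# as its 9th.
From D# to C#: 10 semitones over a seventh = minor.

minor seventh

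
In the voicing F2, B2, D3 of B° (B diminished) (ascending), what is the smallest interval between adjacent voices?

Adjacent intervals: F2→B2 = augmented fourth; B2→D3 = minor third.
The smallest is B2 to D3, a minor third (3 semitones).

minor third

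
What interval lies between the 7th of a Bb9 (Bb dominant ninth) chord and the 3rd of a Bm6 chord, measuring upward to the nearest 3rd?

Bb9 (Bb dominant ninth) has Ab as its 7th, and Bm6 has D as its 3rd.
Ab up to D is 6 semitones, a half step wider than a perfect fourth, so the interval is augmented.

A4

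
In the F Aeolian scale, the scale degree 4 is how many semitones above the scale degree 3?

2

The scale is F G Ab Bb C Db Eb.
Ab up to Bb is a major second — 2 semitones.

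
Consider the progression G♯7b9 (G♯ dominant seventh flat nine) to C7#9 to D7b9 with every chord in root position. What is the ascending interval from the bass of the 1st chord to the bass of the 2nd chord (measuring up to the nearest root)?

The roots are G♯ and C.
G♯ up to C is 4 semitones, a half step narrower than a perfect fourth, so the interval is diminished.

diminished fourth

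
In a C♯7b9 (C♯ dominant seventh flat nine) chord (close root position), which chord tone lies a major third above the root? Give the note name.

C♯7b9 (C♯ dominant seventh flat nine): C♯-E♯-G♯-B-D.
The root is C♯. A major third above C♯ is E♯.
E♯ is the chord's 3rd.

E#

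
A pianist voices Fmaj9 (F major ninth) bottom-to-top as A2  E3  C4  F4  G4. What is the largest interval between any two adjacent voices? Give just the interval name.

m6

Adjacent intervals: A2→E3 = perfect fifth; E3→C4 = minor sixth; C4→F4 = perfect fourth; F4→G4 = major second.
The largest is E3 to C4, a minor sixth (8 semitones).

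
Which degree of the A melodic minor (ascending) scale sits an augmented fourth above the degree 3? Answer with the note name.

F#

The scale is A B C D E F♯ G♯.
The degree 3 is C; an augmented fourth above that is F♯ — scale degree 6.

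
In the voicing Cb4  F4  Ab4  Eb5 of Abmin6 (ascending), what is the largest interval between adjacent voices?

perfect fifth

Adjacent intervals: Cb4→F4 = augmented fourth; F4→Ab4 = minor third; Ab4→Eb5 = perfect fifth.
The largest is Ab4 to Eb5, a perfect fifth (7 semitones).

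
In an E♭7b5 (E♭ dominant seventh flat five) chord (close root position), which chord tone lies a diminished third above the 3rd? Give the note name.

Bbb

E♭7b5 (E♭ dominant seventh flat five) is spelled E♭ G B𝄫 D♭.
The 3rd is G. A diminished third above G is B𝄫.
B𝄫 is the chord's 5th.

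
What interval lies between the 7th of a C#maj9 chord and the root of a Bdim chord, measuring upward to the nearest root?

d8

C#maj9 has B# as its 7th, and Bdim has B as its root.
From B# to B: 11 semitones over an octave = diminished.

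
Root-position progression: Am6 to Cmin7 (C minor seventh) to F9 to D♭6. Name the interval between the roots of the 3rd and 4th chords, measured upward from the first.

minor sixth

The roots are F and D♭.
From F to D♭: 8 semitones over a sixth = minor.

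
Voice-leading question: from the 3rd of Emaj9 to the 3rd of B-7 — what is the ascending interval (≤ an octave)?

diminished 5th

The 3rd of Emaj9 is G#; the 3rd of B-7 is D.
5 letter names make it a fifth; at 6 semitones (a half step narrower than perfect) the quality is diminished.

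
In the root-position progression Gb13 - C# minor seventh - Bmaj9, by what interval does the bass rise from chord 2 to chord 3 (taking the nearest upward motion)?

minor 7th

The roots are C# and B.
From C# to B: 10 semitones over a seventh = minor.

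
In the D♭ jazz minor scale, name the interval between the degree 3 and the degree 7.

augmented 5th

Spelling the D♭ jazz minor scale: D♭ E♭ F♭ G♭ A♭ B♭ C.
The degree 3 is F♭ and the scale degree 7 is C.
From F♭ to C: 8 semitones over a fifth = augmented.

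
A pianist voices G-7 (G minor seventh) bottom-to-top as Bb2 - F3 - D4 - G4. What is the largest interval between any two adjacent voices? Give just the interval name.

Adjacent intervals: Bb2→F3 = perfect fifth; F3→D4 = major sixth; D4→G4 = perfect fourth.
The largest is F3 to D4, a major sixth (9 semitones).

major sixth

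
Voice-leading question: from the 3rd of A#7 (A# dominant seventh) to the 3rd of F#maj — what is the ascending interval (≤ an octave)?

The 3rd of A#7 (A# dominant seventh) is C##; the 3rd of F#maj is A#.
C## up to A# is 8 semitones, a half step narrower than a major sixth, so the interval is minor.

minor 6th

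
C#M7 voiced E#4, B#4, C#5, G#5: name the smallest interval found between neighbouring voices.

minor second

Adjacent intervals: E#4→B#4 = perfect fifth; B#4→C#5 = minor second; C#5→G#5 = perfect fifth.
The smallest is B#4 to C#5, a minor second (1 semitone).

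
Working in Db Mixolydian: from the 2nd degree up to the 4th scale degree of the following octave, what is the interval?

minor tenth

Spelling Db Mixolydian: Db Eb F Gb Ab Bb Cb.
The 2nd degree is Eb and the 4th degree (up an octave) is Gb.
10 letter names make it a tenth; at 15 semitones (a half step narrower than major) the quality is minor.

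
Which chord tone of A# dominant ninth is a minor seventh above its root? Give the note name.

G#

A#9 is spelled A#–C##–E#–G#–B#.
The root is A#. A minor seventh above A# is G#.
G# is the chord's 7th.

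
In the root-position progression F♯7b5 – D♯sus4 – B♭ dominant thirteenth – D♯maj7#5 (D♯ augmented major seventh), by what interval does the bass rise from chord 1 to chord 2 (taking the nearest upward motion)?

major 6th

The roots are F♯ and D♯.
F♯ up to D♯ spans 6 letter names and 9 semitones — a major sixth.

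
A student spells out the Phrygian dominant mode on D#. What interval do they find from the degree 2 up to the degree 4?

major 3rd

Spelling the Phrygian dominant mode on D#: D# E F## G# A# B C#.
So we need the interval from E up to G#.
E up to G# spans 3 letter names and 4 semitones — a major third.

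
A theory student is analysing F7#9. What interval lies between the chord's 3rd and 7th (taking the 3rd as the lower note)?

F dominant seventh sharp nine: F-A-C-E♭-G♯.
So we need the interval from A up to E♭.
5 letter names make it a fifth; at 6 semitones (a half step narrower than perfect) the quality is diminished.

diminished fifth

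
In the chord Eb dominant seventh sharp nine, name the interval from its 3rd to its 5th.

Eb dominant seventh sharp nine is spelled Eb G Bb Db F#.
That puts G below Bb.
3 letter names make it a third; at 3 semitones (a half step narrower than major) the quality is minor.

minor third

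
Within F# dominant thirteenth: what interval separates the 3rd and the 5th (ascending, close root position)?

The chord tones of F#13 are F#–A#–C#–E–G#–D#.
The 3rd is A# and the 5th is C#.
A# up to C# is 3 semitones, a half step narrower than a major third, so the interval is minor.

minor 3rd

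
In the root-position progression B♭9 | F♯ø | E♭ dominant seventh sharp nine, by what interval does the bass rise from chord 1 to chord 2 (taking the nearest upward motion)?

The roots are B♭ and F♯.
5 letter names make it a fifth; at 8 semitones (a half step wider than perfect) the quality is augmented.

A5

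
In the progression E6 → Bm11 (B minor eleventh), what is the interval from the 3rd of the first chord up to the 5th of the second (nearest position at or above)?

The 3rd of E6 is G♯; the 5th of Bm11 (B minor eleventh) is F♯.
From G♯ to F♯: 10 semitones over a seventh = minor.

m7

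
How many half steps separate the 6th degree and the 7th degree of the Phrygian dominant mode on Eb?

The scale is Eb Fb G Ab Bb Cb Db.
Cb up to Db is a major second — 2 semitones.

2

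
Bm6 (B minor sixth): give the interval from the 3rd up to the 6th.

augmented 4th

Spelling the chord: B-D-F#-G#.
That puts D below G#.
From D to G#: 6 semitones over a fourth = augmented.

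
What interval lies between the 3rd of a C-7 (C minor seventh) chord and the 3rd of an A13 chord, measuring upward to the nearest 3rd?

augmented sixth

C-7 (C minor seventh) has E♭ as its 3rd, and A13 has C♯ as its 3rd.
E♭ up to C♯ is 10 semitones, a half step wider than a major sixth, so the interval is augmented.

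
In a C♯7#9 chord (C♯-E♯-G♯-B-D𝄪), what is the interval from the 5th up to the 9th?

5th = G♯; 9th = D𝄪.
5 letter names make it a fifth; at 8 semitones (a half step wider than perfect) the quality is augmented.

augmented fifth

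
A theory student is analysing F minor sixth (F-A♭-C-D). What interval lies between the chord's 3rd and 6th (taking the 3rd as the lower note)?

augmented 4th

That puts A♭ below D.
4 letter names make it a fourth; at 6 semitones (a half step wider than perfect) the quality is augmented.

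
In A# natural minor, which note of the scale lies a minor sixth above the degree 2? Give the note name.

The scale is A# B# C# D# E# F# G#.
The degree 2 is B#; a minor sixth above that is G# — scale degree 7.

G#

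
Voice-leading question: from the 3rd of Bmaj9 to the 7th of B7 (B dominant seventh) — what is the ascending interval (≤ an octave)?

The 3rd of Bmaj9 is D#; the 7th of B7 (B dominant seventh) is A.
D# up to A is 6 semitones, a half step narrower than a perfect fifth, so the interval is diminished.

diminished fifth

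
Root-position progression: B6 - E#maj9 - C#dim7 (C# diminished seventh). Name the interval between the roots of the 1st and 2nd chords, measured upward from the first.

A4

The roots are B and E#.
B up to E# is 6 semitones, a half step wider than a perfect fourth, so the interval is augmented.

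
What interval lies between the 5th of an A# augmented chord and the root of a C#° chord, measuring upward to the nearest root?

The 5th of A# augmented is E##; the root of C#° is C#.
E## up to C# is 7 semitones, a whole step narrower than a major sixth, so the interval is diminished.

diminished sixth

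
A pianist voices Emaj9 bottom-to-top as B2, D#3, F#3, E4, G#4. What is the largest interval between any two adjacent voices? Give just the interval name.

Adjacent intervals: B2→D#3 = major third; D#3→F#3 = minor third; F#3→E4 = minor seventh; E4→G#4 = major third.
The largest is F#3 to E4, a minor seventh (10 semitones).

minor 7th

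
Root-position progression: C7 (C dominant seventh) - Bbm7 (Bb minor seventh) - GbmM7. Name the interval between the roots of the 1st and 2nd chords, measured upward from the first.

The roots are C and Bb.
7 letter names make it a seventh; at 10 semitones (a half step narrower than major) the quality is minor.

minor 7th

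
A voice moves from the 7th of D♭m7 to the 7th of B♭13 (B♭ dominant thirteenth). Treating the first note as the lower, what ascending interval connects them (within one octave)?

D♭m7 has C♭ as its 7th, and B♭13 (B♭ dominant thirteenth) has A♭ as its 7th.
C♭ up to A♭ spans 6 letter names and 9 semitones — a major sixth.

M6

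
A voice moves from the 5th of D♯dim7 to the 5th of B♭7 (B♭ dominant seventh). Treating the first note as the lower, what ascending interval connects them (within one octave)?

minor sixth

D♯dim7 has A as its 5th, and B♭7 (B♭ dominant seventh) has F as its 5th.
From A to F: 8 semitones over a sixth = minor.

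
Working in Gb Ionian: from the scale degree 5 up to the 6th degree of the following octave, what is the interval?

Spelling Gb Ionian: Gb Ab Bb Cb Db Eb F.
That puts Db below Eb.
From Db to Eb is 14 semitones, exactly the major ninth.

major ninth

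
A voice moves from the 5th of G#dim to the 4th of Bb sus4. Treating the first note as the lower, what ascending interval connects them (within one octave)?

The 5th of G#dim is D; the 4th of Bb sus4 is Eb.
D up to Eb is 1 semitone, a half step narrower than a major second, so the interval is minor.

minor second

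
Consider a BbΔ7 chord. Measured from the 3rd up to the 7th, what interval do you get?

P5

Bb major seventh: Bb D F A.
So we need the interval from D up to A.
Counting 5 letters and 7 half steps from D gives a perfect fifth.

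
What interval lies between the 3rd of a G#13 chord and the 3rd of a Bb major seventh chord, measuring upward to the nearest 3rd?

diminished third

The 3rd of G#13 is B#; the 3rd of Bb major seventh is D.
3 letter names make it a third; at 2 semitones (a whole step narrower than major) the quality is diminished.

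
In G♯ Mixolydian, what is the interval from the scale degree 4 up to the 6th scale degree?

Spelling G♯ Mixolydian: G♯ A♯ B♯ C♯ D♯ E♯ F♯.
The scale degree 4 is C♯ and the 6th scale degree is E♯.
C♯ up to E♯ spans 3 letter names and 4 semitones — a major third.

major third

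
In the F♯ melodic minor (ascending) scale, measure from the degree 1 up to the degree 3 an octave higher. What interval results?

Spelling the F♯ melodic minor (ascending) scale: F♯ G♯ A B C♯ D♯ E♯.
The degree 1 is F♯ and the degree 3 (up an octave) is A.
F♯ up to A is 15 semitones, a half step narrower than a major tenth, so the interval is minor.

minor 10th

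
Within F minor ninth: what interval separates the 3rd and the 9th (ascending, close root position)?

major 7th

Fmin9 is spelled F–Ab–C–Eb–G.
That puts Ab below G.
From Ab to G is 11 semitones, exactly the major seventh.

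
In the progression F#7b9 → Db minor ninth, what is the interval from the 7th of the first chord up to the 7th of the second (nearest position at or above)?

d6

The 7th of F#7b9 is E; the 7th of Db minor ninth is Cb.
E up to Cb is 7 semitones, a whole step narrower than a major sixth, so the interval is diminished.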